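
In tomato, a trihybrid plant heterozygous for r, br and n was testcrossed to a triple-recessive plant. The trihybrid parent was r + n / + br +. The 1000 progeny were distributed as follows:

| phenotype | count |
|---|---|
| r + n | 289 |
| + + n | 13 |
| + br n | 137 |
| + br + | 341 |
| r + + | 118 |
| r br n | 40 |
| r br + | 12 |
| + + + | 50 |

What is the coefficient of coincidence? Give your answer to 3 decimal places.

The two rarest classes, + + n and r br +, are the double crossovers. Comparing them with the parentals, only the r allele has switched, so r is the middle locus and the order is br – r – n.
br–r: (90 + 25)/1000 = 0.1150; r–n: (255 + 25)/1000 = 0.2800.
Expected DCO frequency = 0.1150 × 0.2800 ≈ 0.03220; observed = 25/1000 ≈ 0.02500.
Coefficient of coincidence = 0.02500/0.03220 ≈ 0.776.

0.776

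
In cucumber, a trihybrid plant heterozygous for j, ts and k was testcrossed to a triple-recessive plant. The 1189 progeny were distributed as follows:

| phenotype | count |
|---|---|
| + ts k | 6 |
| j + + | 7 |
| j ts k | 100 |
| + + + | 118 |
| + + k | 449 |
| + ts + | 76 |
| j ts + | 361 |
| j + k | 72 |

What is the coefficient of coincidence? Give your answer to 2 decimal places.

The two most frequent reciprocal classes, + + k and j ts +, are the parental types, so the F1 was + + k / j ts +.
The two rarest classes, + ts k and j + +, are the double crossovers. Comparing them with the parentals, only the ts allele has switched, so ts is the middle locus and the order is j – ts – k.
j–ts: (148 + 13)/1189 = 0.1354; ts–k: (218 + 13)/1189 = 0.1943.
Expected DCO frequency = 0.1354 × 0.1943 ≈ 0.02631; observed = 13/1189 ≈ 0.01093.
Coefficient of coincidence = 0.01093/0.02631 ≈ 0.42.

0.42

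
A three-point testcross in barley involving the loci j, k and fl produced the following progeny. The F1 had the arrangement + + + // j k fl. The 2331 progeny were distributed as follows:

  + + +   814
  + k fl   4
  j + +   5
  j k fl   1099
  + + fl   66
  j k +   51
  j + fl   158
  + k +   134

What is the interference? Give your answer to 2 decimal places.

The two rarest classes, j + + and + k fl, are the double crossovers. Comparing them with the parentals, only the j allele has switched, so j is the middle locus and the order is k – j – fl.
k–j: (292 + 9)/2331 = 0.1291; j–fl: (117 + 9)/2331 = 0.0541.
Expected DCO frequency = 0.1291 × 0.0541 ≈ 0.00698; observed = 9/2331 ≈ 0.00386.
Coefficient of coincidence = 0.00386/0.00698 ≈ 0.55; interference = 1 − 0.55 = 0.45.

0.45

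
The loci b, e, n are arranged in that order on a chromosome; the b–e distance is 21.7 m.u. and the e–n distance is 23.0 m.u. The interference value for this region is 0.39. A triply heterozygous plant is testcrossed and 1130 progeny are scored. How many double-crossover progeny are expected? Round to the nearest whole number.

34

Map distances give recombination frequencies of 0.217 and 0.230 for the two intervals.
With interference 0.39 (so coincidence = 0.61), expected double-crossover frequency = 0.217 × 0.230 × 0.61 = 0.03045.
Expected number = 0.03045 × 1130 = 34.40 ≈ 34.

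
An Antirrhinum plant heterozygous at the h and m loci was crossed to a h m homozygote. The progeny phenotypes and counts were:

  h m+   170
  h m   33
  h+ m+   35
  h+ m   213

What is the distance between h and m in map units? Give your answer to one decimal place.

The two most frequent classes, h+ m (213) and h m+ (170), are the parental types, so the F1 was h+ m / h m+.
The recombinant classes are h+ m+ and h m: 35 + 33 = 68.
Recombination frequency = 68/451 = 0.1508 ≈ 15.1%, i.e. 15.1 map units.

15.1 map units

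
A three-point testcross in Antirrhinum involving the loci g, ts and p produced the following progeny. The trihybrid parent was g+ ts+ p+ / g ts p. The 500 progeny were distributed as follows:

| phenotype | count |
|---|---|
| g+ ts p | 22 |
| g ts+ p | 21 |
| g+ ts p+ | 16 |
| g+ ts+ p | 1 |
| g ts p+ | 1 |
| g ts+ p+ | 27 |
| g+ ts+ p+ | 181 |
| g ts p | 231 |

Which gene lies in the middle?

The two rarest classes, g+ ts+ p and g ts p+, are the double crossovers. Comparing them with the parentals, only the p allele has switched, so p is the middle locus and the order is ts – p – g.

p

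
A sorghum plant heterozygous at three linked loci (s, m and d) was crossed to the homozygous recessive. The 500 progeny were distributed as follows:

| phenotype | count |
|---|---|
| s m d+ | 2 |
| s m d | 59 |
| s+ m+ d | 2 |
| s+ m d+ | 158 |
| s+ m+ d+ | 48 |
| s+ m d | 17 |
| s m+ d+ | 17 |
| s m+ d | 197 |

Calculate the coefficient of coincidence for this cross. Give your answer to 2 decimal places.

0.47

The two most frequent reciprocal classes, s m+ d and s+ m d+, are the parental types, so the F1 was s m+ d / s+ m d+.
The two rarest classes, s+ m+ d and s m d+, are the double crossovers. Comparing them with the parentals, only the s allele has switched, so s is the middle locus and the order is d – s – m.
d–s: (34 + 4)/500 = 0.0760; s–m: (107 + 4)/500 = 0.2220.
Expected DCO frequency = 0.0760 × 0.2220 ≈ 0.01687; observed = 4/500 ≈ 0.00800.
Coefficient of coincidence = 0.00800/0.01687 ≈ 0.47.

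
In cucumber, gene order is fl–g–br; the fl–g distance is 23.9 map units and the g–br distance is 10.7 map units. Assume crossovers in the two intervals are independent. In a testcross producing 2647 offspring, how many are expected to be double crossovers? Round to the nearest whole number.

68

Map distances give recombination frequencies of 0.239 and 0.107 for the two intervals.
With no interference, expected double-crossover frequency = 0.239 × 0.107 = 0.02557.
Expected number = 0.02557 × 2647 = 67.69 ≈ 68.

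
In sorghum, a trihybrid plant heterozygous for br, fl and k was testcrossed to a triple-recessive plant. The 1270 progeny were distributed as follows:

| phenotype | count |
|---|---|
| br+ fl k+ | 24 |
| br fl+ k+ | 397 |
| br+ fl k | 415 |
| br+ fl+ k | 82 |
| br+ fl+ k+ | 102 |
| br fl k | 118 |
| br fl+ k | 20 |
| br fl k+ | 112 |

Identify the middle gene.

k

The two most frequent reciprocal classes, br fl+ k+ and br+ fl k, are the parental types, so the F1 was br fl+ k+ / br+ fl k.
The two rarest classes, br fl+ k and br+ fl k+, are the double crossovers. Comparing them with the parentals, only the k allele has switched, so k is the middle locus and the order is fl – k – br.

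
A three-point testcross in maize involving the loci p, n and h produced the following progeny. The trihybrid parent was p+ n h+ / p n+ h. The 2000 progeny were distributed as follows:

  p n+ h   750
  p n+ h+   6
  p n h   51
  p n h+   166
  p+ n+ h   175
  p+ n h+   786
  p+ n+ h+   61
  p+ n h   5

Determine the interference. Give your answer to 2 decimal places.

0.49

The two rarest classes, p+ n h and p n+ h+, are the double crossovers. Comparing them with the parentals, only the h allele has switched, so h is the middle locus and the order is p – h – n.
p–h: (341 + 11)/2000 = 0.1760; h–n: (112 + 11)/2000 = 0.0615.
Expected DCO frequency = 0.1760 × 0.0615 ≈ 0.01082; observed = 11/2000 ≈ 0.00550.
Coefficient of coincidence = 0.00550/0.01082 ≈ 0.51; interference = 1 − 0.51 = 0.49.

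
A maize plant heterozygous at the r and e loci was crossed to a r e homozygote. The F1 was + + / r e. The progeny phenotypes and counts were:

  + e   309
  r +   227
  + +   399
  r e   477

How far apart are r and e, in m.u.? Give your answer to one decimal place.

The recombinant classes are + e and r +: 309 + 227 = 536.
Recombination frequency = 536/1412 = 0.3796 ≈ 38.0%, i.e. 38.0 m.u.

38.0 m.u.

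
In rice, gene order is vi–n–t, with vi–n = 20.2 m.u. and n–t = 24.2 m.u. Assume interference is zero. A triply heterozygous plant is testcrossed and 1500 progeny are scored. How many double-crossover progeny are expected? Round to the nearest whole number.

Map distances give recombination frequencies of 0.202 and 0.242 for the two intervals.
With no interference, expected double-crossover frequency = 0.202 × 0.242 = 0.04888.
Expected number = 0.04888 × 1500 = 73.33 ≈ 73.

73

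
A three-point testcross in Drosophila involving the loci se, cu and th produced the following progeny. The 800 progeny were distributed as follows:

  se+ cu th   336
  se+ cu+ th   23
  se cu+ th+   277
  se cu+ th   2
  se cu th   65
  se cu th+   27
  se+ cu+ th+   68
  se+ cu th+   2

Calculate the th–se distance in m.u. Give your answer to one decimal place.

17.1 m.u.

The two most frequent reciprocal classes, se+ cu th and se cu+ th+, are the parental types, so the F1 was se+ cu th / se cu+ th+.
The two rarest classes, se+ cu th+ and se cu+ th, are the double crossovers. Comparing them with the parentals, only the th allele has switched, so th is the middle locus and the order is se – th – cu.
Crossovers in the se–th interval produce the single-crossover classes se cu th and se+ cu+ th+ (65 + 68 = 133) plus the double crossovers (4).
RF(se–th) = (133 + 4) / 800 = 137/800 = 0.1713 → 17.1 m.u.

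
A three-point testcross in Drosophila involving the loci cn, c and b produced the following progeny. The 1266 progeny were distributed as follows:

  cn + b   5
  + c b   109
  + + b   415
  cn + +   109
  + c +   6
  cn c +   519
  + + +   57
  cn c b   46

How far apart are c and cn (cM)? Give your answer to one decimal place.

18.1 cM

The two most frequent reciprocal classes, + + b and cn c +, are the parental types, so the F1 was + + b / cn c +.
The two rarest classes, cn + b and + c +, are the double crossovers. Comparing them with the parentals, only the cn allele has switched, so cn is the middle locus and the order is b – cn – c.
Crossovers in the cn–c interval produce the single-crossover classes + c b and cn + + (109 + 109 = 218) plus the double crossovers (11).
RF(cn–c) = (218 + 11) / 1266 = 229/1266 = 0.1809 → 18.1 cM.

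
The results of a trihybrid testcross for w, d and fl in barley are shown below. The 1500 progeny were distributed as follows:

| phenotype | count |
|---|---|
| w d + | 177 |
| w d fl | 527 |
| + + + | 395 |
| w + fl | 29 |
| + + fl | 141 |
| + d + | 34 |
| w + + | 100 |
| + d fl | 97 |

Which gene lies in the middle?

The two most frequent reciprocal classes, + + + and w d fl, are the parental types, so the F1 was + + + / w d fl.
The two rarest classes, + d + and w + fl, are the double crossovers. Comparing them with the parentals, only the d allele has switched, so d is the middle locus and the order is fl – d – w.

d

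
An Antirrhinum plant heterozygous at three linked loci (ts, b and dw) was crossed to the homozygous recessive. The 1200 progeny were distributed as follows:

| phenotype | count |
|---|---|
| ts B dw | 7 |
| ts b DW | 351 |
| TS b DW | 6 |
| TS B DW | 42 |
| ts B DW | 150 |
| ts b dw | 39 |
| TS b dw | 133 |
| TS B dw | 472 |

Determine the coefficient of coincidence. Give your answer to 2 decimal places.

0.56

The two most frequent reciprocal classes, ts b DW and TS B dw, are the parental types, so the F1 was ts b DW / TS B dw.
The two rarest classes, TS b DW and ts B dw, are the double crossovers. Comparing them with the parentals, only the ts allele has switched, so ts is the middle locus and the order is dw – ts – b.
dw–ts: (81 + 13)/1200 = 0.0783; ts–b: (283 + 13)/1200 = 0.2467.
Expected DCO frequency = 0.0783 × 0.2467 ≈ 0.01932; observed = 13/1200 ≈ 0.01083.
Coefficient of coincidence = 0.01083/0.01932 ≈ 0.56.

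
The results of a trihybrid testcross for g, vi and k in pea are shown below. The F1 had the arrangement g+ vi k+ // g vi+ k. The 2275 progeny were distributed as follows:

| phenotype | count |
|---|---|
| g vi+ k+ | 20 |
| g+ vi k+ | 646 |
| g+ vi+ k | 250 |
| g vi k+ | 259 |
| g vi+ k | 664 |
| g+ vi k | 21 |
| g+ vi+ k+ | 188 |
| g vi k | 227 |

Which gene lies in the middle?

k

The two rarest classes, g+ vi k and g vi+ k+, are the double crossovers. Comparing them with the parentals, only the k allele has switched, so k is the middle locus and the order is g – k – vi.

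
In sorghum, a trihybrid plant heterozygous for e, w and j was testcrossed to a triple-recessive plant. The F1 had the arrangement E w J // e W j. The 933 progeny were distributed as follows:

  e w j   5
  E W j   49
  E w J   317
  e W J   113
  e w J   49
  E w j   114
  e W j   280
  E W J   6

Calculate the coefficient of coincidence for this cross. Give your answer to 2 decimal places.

0.40

The two rarest classes, E W J and e w j, are the double crossovers. Comparing them with the parentals, only the w allele has switched, so w is the middle locus and the order is e – w – j.
e–w: (98 + 11)/933 = 0.1168; w–j: (227 + 11)/933 = 0.2551.
Expected DCO frequency = 0.1168 × 0.2551 ≈ 0.02980; observed = 11/933 ≈ 0.01179.
Coefficient of coincidence = 0.01179/0.02980 ≈ 0.40.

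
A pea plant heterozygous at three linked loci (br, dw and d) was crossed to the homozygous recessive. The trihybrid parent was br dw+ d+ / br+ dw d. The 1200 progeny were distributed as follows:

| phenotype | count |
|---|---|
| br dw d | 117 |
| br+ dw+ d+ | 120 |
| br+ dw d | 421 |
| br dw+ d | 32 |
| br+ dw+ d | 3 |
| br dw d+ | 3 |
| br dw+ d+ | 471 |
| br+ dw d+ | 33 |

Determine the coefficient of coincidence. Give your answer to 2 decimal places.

The two rarest classes, br dw d+ and br+ dw+ d, are the double crossovers. Comparing them with the parentals, only the dw allele has switched, so dw is the middle locus and the order is br – dw – d.
br–dw: (237 + 6)/1200 = 0.2025; dw–d: (65 + 6)/1200 = 0.0592.
Expected DCO frequency = 0.2025 × 0.0592 ≈ 0.01199; observed = 6/1200 ≈ 0.00500.
Coefficient of coincidence = 0.00500/0.01199 ≈ 0.42.

0.42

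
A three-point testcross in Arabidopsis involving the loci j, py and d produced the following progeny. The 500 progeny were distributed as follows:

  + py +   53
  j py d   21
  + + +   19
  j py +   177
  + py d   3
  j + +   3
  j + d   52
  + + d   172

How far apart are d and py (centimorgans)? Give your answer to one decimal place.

The two most frequent reciprocal classes, + + d and j py +, are the parental types, so the F1 was + + d / j py +.
The two rarest classes, + py d and j + +, are the double crossovers. Comparing them with the parentals, only the py allele has switched, so py is the middle locus and the order is d – py – j.
Crossovers in the d–py interval produce the single-crossover classes + + + and j py d (19 + 21 = 40) plus the double crossovers (6).
RF(d–py) = (40 + 6) / 500 = 46/500 = 0.0920 → 9.2 centimorgans.

9.2 centimorgans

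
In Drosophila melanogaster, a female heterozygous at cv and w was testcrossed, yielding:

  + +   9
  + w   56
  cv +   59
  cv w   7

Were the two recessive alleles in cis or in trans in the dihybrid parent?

trans

The two most frequent classes are + w (56) and cv + (59); these are the parental (non-recombinant) types.
So the F1 carried + w on one chromosome and cv + on the other — the recessive alleles are on opposite chromosomes (trans / repulsion).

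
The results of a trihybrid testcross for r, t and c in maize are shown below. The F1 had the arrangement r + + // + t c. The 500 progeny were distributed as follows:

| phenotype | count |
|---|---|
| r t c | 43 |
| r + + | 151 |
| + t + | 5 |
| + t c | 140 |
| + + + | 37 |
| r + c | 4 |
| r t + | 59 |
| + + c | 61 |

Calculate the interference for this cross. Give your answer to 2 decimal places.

0.61

The two rarest classes, r + c and + t +, are the double crossovers. Comparing them with the parentals, only the c allele has switched, so c is the middle locus and the order is r – c – t.
r–c: (80 + 9)/500 = 0.1780; c–t: (120 + 9)/500 = 0.2580.
Expected DCO frequency = 0.1780 × 0.2580 ≈ 0.04592; observed = 9/500 ≈ 0.01800.
Coefficient of coincidence = 0.01800/0.04592 ≈ 0.39; interference = 1 − 0.39 = 0.61.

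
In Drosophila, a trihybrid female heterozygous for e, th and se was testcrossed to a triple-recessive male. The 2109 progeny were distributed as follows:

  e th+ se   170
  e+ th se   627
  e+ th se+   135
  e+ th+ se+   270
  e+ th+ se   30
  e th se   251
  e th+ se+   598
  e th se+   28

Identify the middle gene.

th

The two most frequent reciprocal classes, e th+ se+ and e+ th se, are the parental types, so the F1 was e th+ se+ / e+ th se.
The two rarest classes, e th se+ and e+ th+ se, are the double crossovers. Comparing them with the parentals, only the th allele has switched, so th is the middle locus and the order is se – th – e.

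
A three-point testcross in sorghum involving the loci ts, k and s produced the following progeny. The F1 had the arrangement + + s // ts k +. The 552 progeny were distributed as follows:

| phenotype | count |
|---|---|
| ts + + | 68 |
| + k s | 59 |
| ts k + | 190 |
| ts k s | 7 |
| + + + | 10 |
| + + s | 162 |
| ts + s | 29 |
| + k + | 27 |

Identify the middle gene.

s

The two rarest classes, + + + and ts k s, are the double crossovers. Comparing them with the parentals, only the s allele has switched, so s is the middle locus and the order is ts – s – k.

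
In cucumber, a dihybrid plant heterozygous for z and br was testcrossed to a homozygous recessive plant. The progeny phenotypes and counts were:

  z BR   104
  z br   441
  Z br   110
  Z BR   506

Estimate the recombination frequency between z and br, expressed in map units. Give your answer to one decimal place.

18.4 map units

The two most frequent classes, Z BR (506) and z br (441), are the parental types, so the F1 was Z BR / z br.
The recombinant classes are Z br and z BR: 110 + 104 = 214.
Recombination frequency = 214/1161 = 0.1843 ≈ 18.4%, i.e. 18.4 map units.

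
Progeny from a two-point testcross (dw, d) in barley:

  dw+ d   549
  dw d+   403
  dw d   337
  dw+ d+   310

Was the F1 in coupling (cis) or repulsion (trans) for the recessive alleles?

trans

The two most frequent classes are dw+ d (549) and dw d+ (403); these are the parental (non-recombinant) types.
So the F1 carried dw+ d on one chromosome and dw d+ on the other — the recessive alleles are on opposite chromosomes (trans / repulsion).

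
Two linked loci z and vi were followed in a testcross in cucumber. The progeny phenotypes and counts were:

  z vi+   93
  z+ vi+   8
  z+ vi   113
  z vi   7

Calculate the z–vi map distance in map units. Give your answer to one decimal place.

6.8 map units

The two most frequent classes, z+ vi (113) and z vi+ (93), are the parental types, so the F1 was z+ vi / z vi+.
The recombinant classes are z+ vi+ and z vi: 8 + 7 = 15.
Recombination frequency = 15/221 = 0.0679 ≈ 6.8%, i.e. 6.8 map units.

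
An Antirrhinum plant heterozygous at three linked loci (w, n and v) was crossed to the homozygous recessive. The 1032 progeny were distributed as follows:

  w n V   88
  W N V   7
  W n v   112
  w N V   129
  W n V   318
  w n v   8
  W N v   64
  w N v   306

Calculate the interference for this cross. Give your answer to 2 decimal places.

The two most frequent reciprocal classes, w N v and W n V, are the parental types, so the F1 was w N v / W n V.
The two rarest classes, w n v and W N V, are the double crossovers. Comparing them with the parentals, only the n allele has switched, so n is the middle locus and the order is v – n – w.
v–n: (241 + 15)/1032 = 0.2481; n–w: (152 + 15)/1032 = 0.1618.
Expected DCO frequency = 0.2481 × 0.1618 ≈ 0.04014; observed = 15/1032 ≈ 0.01453.
Coefficient of coincidence = 0.01453/0.04014 ≈ 0.36; interference = 1 − 0.36 = 0.64.

0.64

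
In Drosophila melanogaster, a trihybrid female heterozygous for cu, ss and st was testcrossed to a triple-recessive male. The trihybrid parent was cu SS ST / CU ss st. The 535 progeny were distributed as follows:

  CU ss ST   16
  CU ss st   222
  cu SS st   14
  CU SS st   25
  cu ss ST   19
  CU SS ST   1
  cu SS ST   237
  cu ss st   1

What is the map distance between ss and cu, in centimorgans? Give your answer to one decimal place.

8.6 centimorgans

The two rarest classes, CU SS ST and cu ss st, are the double crossovers. Comparing them with the parentals, only the cu allele has switched, so cu is the middle locus and the order is st – cu – ss.
Crossovers in the cu–ss interval produce the single-crossover classes cu ss ST and CU SS st (19 + 25 = 44) plus the double crossovers (2).
RF(cu–ss) = (44 + 2) / 535 = 46/535 = 0.0860 → 8.6 centimorgans.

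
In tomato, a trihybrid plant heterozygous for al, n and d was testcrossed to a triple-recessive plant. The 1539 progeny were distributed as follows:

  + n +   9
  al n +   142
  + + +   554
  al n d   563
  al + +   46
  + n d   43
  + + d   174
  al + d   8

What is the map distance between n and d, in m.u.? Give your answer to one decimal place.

The two most frequent reciprocal classes, al n d and + + +, are the parental types, so the F1 was al n d / + + +.
The two rarest classes, al + d and + n +, are the double crossovers. Comparing them with the parentals, only the n allele has switched, so n is the middle locus and the order is d – n – al.
Crossovers in the d–n interval produce the single-crossover classes al n + and + + d (142 + 174 = 316) plus the double crossovers (17).
RF(d–n) = (316 + 17) / 1539 = 333/1539 = 0.2164 → 21.6 m.u.

21.6 m.u.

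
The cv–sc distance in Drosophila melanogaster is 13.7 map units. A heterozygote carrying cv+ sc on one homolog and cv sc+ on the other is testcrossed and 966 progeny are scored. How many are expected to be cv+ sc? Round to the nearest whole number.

417

A map distance of 13.7 map units corresponds to a recombination frequency of 0.137.
The F1 is cv+ sc / cv sc+, so cv+ sc is a parental gamete class with expected frequency (1 − r)/2 = 0.863/2 = 0.4315.
Expected number = 0.4315 × 966 = 416.83 ≈ 417.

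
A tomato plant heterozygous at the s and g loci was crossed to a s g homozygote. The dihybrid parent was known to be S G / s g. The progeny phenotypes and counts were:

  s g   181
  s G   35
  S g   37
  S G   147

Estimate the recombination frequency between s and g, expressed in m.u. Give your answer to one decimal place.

18.0 m.u.

The recombinant classes are S g and s G: 37 + 35 = 72.
Recombination frequency = 72/400 = 0.1800 ≈ 18.0%, i.e. 18.0 m.u.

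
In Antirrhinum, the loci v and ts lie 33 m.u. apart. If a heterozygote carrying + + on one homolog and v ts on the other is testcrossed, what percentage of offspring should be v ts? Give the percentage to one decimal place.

A map distance of 33 m.u. corresponds to a recombination frequency of 0.330.
The F1 is + + / v ts, so v ts is a parental gamete class with expected frequency (1 − r)/2 = 0.670/2 = 0.3350.
That is 0.3350 = 33.5% of the progeny.

33.5%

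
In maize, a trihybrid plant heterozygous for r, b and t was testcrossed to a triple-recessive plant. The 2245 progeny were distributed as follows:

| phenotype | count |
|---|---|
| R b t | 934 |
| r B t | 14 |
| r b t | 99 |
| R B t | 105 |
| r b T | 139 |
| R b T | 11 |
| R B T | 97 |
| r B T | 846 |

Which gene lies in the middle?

t

The two most frequent reciprocal classes, R b t and r B T, are the parental types, so the F1 was R b t / r B T.
The two rarest classes, R b T and r B t, are the double crossovers. Comparing them with the parentals, only the t allele has switched, so t is the middle locus and the order is r – t – b.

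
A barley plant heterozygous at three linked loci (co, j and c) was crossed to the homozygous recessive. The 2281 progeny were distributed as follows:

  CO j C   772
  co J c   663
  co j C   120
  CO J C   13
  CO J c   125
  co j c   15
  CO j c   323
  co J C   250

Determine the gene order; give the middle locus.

The two most frequent reciprocal classes, CO j C and co J c, are the parental types, so the F1 was CO j C / co J c.
The two rarest classes, CO J C and co j c, are the double crossovers. Comparing them with the parentals, only the j allele has switched, so j is the middle locus and the order is co – j – c.

j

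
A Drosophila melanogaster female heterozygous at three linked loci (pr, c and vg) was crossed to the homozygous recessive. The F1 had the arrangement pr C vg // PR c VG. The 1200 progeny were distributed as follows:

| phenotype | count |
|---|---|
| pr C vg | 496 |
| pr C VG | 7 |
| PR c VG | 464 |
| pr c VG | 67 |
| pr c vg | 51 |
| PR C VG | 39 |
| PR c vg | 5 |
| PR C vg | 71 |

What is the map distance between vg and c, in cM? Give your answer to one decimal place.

8.5 cM

The two rarest classes, pr C VG and PR c vg, are the double crossovers. Comparing them with the parentals, only the vg allele has switched, so vg is the middle locus and the order is c – vg – pr.
Crossovers in the c–vg interval produce the single-crossover classes pr c vg and PR C VG (51 + 39 = 90) plus the double crossovers (12).
RF(c–vg) = (90 + 12) / 1200 = 102/1200 = 0.0850 → 8.5 cM.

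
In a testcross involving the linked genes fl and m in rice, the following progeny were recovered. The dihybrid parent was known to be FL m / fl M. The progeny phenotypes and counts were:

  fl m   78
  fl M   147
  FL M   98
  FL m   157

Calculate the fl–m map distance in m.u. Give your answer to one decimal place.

The recombinant classes are FL M and fl m: 98 + 78 = 176.
Recombination frequency = 176/480 = 0.3667 ≈ 36.7%, i.e. 36.7 m.u.

36.7 m.u.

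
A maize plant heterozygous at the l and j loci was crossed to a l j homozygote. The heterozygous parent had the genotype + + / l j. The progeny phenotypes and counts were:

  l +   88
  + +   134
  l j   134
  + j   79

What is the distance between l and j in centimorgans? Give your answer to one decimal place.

38.4 centimorgans

The recombinant classes are + j and l +: 79 + 88 = 167.
Recombination frequency = 167/435 = 0.3839 ≈ 38.4%, i.e. 38.4 centimorgans.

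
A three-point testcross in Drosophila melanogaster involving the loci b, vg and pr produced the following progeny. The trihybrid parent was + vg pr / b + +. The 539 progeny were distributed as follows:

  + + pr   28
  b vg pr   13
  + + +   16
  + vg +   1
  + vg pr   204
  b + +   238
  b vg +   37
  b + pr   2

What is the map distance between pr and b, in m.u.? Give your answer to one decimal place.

5.9 m.u.

The two rarest classes, + vg + and b + pr, are the double crossovers. Comparing them with the parentals, only the pr allele has switched, so pr is the middle locus and the order is vg – pr – b.
Crossovers in the pr–b interval produce the single-crossover classes b vg pr and + + + (13 + 16 = 29) plus the double crossovers (3).
RF(pr–b) = (29 + 3) / 539 = 32/539 = 0.0594 → 5.9 m.u.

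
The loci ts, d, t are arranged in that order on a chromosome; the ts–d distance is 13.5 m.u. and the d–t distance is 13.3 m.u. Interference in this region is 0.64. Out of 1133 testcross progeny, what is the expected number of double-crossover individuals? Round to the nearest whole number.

7

Map distances give recombination frequencies of 0.135 and 0.133 for the two intervals.
With interference 0.64 (so coincidence = 0.36), expected double-crossover frequency = 0.135 × 0.133 × 0.36 = 0.00646.
Expected number = 0.00646 × 1133 = 7.32 ≈ 7.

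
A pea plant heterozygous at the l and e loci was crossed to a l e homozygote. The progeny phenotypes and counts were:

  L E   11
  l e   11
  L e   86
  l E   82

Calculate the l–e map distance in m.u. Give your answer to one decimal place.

The two most frequent classes, L e (86) and l E (82), are the parental types, so the F1 was L e / l E.
The recombinant classes are L E and l e: 11 + 11 = 22.
Recombination frequency = 22/190 = 0.1158 ≈ 11.6%, i.e. 11.6 m.u.

11.6 m.u.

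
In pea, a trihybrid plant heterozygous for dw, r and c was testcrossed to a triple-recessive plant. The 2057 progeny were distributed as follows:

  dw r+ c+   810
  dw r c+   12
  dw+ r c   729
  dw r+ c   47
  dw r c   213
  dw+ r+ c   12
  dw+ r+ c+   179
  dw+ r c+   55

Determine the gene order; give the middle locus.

The two most frequent reciprocal classes, dw+ r c and dw r+ c+, are the parental types, so the F1 was dw+ r c / dw r+ c+.
The two rarest classes, dw+ r+ c and dw r c+, are the double crossovers. Comparing them with the parentals, only the r allele has switched, so r is the middle locus and the order is dw – r – c.

r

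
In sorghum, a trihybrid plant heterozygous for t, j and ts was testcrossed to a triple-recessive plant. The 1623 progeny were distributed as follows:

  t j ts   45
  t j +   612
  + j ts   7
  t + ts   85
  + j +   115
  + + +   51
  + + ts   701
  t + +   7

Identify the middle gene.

j

The two most frequent reciprocal classes, + + ts and t j +, are the parental types, so the F1 was + + ts / t j +.
The two rarest classes, + j ts and t + +, are the double crossovers. Comparing them with the parentals, only the j allele has switched, so j is the middle locus and the order is ts – j – t.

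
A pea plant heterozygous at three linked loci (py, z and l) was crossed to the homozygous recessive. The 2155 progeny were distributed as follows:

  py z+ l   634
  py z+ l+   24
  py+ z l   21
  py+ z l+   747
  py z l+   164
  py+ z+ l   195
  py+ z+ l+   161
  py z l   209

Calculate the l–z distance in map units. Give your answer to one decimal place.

19.3 map units

The two most frequent reciprocal classes, py z+ l and py+ z l+, are the parental types, so the F1 was py z+ l / py+ z l+.
The two rarest classes, py z+ l+ and py+ z l, are the double crossovers. Comparing them with the parentals, only the l allele has switched, so l is the middle locus and the order is py – l – z.
Crossovers in the l–z interval produce the single-crossover classes py z l and py+ z+ l+ (209 + 161 = 370) plus the double crossovers (45).
RF(l–z) = (370 + 45) / 2155 = 415/2155 = 0.1926 → 19.3 map units.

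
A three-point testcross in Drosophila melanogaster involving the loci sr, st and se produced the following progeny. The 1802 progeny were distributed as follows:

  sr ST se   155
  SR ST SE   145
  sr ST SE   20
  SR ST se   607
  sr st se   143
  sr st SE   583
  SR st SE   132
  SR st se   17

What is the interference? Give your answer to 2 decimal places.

0.37

The two most frequent reciprocal classes, sr st SE and SR ST se, are the parental types, so the F1 was sr st SE / SR ST se.
The two rarest classes, sr ST SE and SR st se, are the double crossovers. Comparing them with the parentals, only the st allele has switched, so st is the middle locus and the order is se – st – sr.
se–st: (288 + 37)/1802 = 0.1804; st–sr: (287 + 37)/1802 = 0.1798.
Expected DCO frequency = 0.1804 × 0.1798 ≈ 0.03244; observed = 37/1802 ≈ 0.02053.
Coefficient of coincidence = 0.02053/0.03244 ≈ 0.63; interference = 1 − 0.63 = 0.37.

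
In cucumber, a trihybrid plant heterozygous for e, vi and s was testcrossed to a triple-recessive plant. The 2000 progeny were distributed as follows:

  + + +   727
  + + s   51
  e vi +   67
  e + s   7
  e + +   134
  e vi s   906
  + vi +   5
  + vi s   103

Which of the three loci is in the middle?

The two most frequent reciprocal classes, e vi s and + + +, are the parental types, so the F1 was e vi s / + + +.
The two rarest classes, e + s and + vi +, are the double crossovers. Comparing them with the parentals, only the vi allele has switched, so vi is the middle locus and the order is e – vi – s.

vi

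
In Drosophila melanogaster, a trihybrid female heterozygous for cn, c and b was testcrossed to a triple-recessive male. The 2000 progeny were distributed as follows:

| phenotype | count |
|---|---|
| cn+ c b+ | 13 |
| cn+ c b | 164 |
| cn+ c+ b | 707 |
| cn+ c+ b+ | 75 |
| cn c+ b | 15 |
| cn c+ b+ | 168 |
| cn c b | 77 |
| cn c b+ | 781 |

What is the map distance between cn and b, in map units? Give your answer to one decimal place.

9.0 map units

The two most frequent reciprocal classes, cn c b+ and cn+ c+ b, are the parental types, so the F1 was cn c b+ / cn+ c+ b.
The two rarest classes, cn+ c b+ and cn c+ b, are the double crossovers. Comparing them with the parentals, only the cn allele has switched, so cn is the middle locus and the order is c – cn – b.
Crossovers in the cn–b interval produce the single-crossover classes cn c b and cn+ c+ b+ (77 + 75 = 152) plus the double crossovers (28).
RF(cn–b) = (152 + 28) / 2000 = 180/2000 = 0.0900 → 9.0 map units.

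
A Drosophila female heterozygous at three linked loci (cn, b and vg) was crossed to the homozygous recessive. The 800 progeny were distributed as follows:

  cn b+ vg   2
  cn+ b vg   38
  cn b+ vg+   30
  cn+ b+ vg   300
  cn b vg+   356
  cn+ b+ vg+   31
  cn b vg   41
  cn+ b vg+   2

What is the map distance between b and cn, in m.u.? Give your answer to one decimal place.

9.0 m.u.

The two most frequent reciprocal classes, cn+ b+ vg and cn b vg+, are the parental types, so the F1 was cn+ b+ vg / cn b vg+.
The two rarest classes, cn b+ vg and cn+ b vg+, are the double crossovers. Comparing them with the parentals, only the cn allele has switched, so cn is the middle locus and the order is b – cn – vg.
Crossovers in the b–cn interval produce the single-crossover classes cn+ b vg and cn b+ vg+ (38 + 30 = 68) plus the double crossovers (4).
RF(b–cn) = (68 + 4) / 800 = 72/800 = 0.0900 → 9.0 m.u.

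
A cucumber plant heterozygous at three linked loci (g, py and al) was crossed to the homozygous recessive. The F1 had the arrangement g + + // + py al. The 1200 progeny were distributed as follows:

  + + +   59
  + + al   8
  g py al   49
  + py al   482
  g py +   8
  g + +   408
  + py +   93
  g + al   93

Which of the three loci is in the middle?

py

The two rarest classes, g py + and + + al, are the double crossovers. Comparing them with the parentals, only the py allele has switched, so py is the middle locus and the order is g – py – al.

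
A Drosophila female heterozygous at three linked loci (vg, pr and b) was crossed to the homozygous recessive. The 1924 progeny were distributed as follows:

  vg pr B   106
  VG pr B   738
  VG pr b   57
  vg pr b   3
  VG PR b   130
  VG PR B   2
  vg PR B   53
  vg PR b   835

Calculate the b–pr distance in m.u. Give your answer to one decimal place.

The two most frequent reciprocal classes, VG pr B and vg PR b, are the parental types, so the F1 was VG pr B / vg PR b.
The two rarest classes, VG PR B and vg pr b, are the double crossovers. Comparing them with the parentals, only the pr allele has switched, so pr is the middle locus and the order is b – pr – vg.
Crossovers in the b–pr interval produce the single-crossover classes VG pr b and vg PR B (57 + 53 = 110) plus the double crossovers (5).
RF(b–pr) = (110 + 5) / 1924 = 115/1924 = 0.0598 → 6.0 m.u.

6.0 m.u.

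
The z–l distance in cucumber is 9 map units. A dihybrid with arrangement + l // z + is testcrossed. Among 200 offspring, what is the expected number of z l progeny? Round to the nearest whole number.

A map distance of 9 map units corresponds to a recombination frequency of 0.090.
The F1 is + l / z +, so z l is a recombinant gamete class with expected frequency r/2 = 0.090/2 = 0.0450.
Expected number = 0.0450 × 200 = 9.00 ≈ 9.

9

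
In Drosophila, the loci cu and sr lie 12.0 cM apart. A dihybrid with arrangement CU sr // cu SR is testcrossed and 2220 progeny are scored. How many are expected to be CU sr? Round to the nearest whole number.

A map distance of 12.0 cM corresponds to a recombination frequency of 0.120.
The F1 is CU sr / cu SR, so CU sr is a parental gamete class with expected frequency (1 − r)/2 = 0.880/2 = 0.4400.
Expected number = 0.4400 × 2220 = 976.80 ≈ 977.

977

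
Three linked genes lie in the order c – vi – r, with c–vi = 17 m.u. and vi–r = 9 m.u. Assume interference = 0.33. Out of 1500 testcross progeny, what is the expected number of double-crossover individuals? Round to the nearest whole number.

Map distances give recombination frequencies of 0.170 and 0.090 for the two intervals.
With interference 0.33 (so coincidence = 0.67), expected double-crossover frequency = 0.170 × 0.090 × 0.67 = 0.01025.
Expected number = 0.01025 × 1500 = 15.38 ≈ 15.

15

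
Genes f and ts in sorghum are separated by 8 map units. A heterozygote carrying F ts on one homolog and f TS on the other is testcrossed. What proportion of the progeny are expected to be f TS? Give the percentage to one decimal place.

A map distance of 8 map units corresponds to a recombination frequency of 0.080.
The F1 is F ts / f TS, so f TS is a parental gamete class with expected frequency (1 − r)/2 = 0.920/2 = 0.4600.
That is 0.4600 = 46.0% of the progeny.

46.0%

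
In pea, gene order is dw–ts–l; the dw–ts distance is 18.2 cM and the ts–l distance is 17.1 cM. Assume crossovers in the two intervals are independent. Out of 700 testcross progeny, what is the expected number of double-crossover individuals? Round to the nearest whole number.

Map distances give recombination frequencies of 0.182 and 0.171 for the two intervals.
With no interference, expected double-crossover frequency = 0.182 × 0.171 = 0.03112.
Expected number = 0.03112 × 700 = 21.79 ≈ 22.

22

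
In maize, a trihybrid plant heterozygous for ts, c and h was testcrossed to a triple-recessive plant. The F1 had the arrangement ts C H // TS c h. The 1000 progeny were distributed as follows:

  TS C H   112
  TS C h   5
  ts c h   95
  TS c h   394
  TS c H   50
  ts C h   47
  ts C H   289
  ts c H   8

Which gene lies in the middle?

c

The two rarest classes, ts c H and TS C h, are the double crossovers. Comparing them with the parentals, only the c allele has switched, so c is the middle locus and the order is h – c – ts.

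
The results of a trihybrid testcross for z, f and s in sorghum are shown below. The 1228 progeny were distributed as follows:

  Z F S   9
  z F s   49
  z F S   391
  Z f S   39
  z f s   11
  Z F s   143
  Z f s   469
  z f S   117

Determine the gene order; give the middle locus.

The two most frequent reciprocal classes, Z f s and z F S, are the parental types, so the F1 was Z f s / z F S.
The two rarest classes, z f s and Z F S, are the double crossovers. Comparing them with the parentals, only the z allele has switched, so z is the middle locus and the order is f – z – s.

z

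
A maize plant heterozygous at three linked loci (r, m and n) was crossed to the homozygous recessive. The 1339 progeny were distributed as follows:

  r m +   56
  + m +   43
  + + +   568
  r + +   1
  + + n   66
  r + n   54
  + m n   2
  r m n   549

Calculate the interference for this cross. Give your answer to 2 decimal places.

The two most frequent reciprocal classes, r m n and + + +, are the parental types, so the F1 was r m n / + + +.
The two rarest classes, + m n and r + +, are the double crossovers. Comparing them with the parentals, only the r allele has switched, so r is the middle locus and the order is n – r – m.
n–r: (122 + 3)/1339 = 0.0934; r–m: (97 + 3)/1339 = 0.0747.
Expected DCO frequency = 0.0934 × 0.0747 ≈ 0.00698; observed = 3/1339 ≈ 0.00224.
Coefficient of coincidence = 0.00224/0.00698 ≈ 0.32; interference = 1 − 0.32 = 0.68.

0.68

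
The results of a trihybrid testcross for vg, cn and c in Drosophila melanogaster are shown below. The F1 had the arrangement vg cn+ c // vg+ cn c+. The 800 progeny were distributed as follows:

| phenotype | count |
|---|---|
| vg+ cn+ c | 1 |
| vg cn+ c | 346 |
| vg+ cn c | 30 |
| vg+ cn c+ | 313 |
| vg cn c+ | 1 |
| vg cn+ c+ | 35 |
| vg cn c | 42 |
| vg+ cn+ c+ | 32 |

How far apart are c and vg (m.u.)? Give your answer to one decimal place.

The two rarest classes, vg+ cn+ c and vg cn c+, are the double crossovers. Comparing them with the parentals, only the vg allele has switched, so vg is the middle locus and the order is cn – vg – c.
Crossovers in the vg–c interval produce the single-crossover classes vg cn+ c+ and vg+ cn c (35 + 30 = 65) plus the double crossovers (2).
RF(vg–c) = (65 + 2) / 800 = 67/800 = 0.0838 → 8.4 m.u.

8.4 m.u.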